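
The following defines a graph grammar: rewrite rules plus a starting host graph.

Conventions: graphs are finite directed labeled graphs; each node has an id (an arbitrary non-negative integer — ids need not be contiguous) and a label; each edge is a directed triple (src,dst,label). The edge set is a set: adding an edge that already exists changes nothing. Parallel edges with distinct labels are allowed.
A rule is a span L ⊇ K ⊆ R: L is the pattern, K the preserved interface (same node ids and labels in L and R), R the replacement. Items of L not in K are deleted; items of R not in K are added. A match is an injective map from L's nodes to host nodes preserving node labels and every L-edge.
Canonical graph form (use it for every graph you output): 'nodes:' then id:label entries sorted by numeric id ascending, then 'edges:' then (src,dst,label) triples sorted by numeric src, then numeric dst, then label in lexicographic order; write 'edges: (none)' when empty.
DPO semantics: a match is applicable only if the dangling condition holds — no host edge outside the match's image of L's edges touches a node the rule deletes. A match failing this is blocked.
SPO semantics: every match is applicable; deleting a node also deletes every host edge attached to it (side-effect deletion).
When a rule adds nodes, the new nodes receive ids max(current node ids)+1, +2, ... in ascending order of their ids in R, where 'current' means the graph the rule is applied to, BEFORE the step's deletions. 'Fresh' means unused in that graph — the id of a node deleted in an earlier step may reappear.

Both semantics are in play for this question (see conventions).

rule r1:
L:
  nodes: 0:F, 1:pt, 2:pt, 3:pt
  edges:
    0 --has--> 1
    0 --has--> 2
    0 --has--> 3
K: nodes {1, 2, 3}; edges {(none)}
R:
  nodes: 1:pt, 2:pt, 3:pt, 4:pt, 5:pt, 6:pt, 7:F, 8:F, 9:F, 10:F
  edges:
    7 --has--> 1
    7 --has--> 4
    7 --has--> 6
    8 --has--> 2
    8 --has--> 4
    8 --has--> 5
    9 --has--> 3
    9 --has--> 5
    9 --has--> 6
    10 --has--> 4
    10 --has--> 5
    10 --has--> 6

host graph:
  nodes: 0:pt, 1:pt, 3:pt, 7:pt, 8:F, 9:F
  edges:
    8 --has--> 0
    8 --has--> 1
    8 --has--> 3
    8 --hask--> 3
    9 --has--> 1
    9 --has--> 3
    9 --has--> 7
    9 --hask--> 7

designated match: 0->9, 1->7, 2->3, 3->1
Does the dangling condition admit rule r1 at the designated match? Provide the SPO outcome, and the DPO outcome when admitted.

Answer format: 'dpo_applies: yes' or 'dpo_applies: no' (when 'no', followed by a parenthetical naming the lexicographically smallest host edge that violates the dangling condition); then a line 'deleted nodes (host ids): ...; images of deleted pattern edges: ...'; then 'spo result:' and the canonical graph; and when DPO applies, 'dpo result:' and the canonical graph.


dpo_applies: no
(the rule deletes node 9, which keeps host edge (9,7,hask) outside the match image — the dangling condition fails, DPO blocks; SPO proceeds and side-deletes such edges)
deleted nodes (host ids): 9; images of deleted pattern edges: (9,1,has); (9,3,has); (9,7,has)
spo result:
nodes: 0:pt, 1:pt, 3:pt, 7:pt, 8:F, 10:pt, 11:pt, 12:pt, 13:F, 14:F, 15:F, 16:F
edges: (8,0,has); (8,1,has); (8,3,has); (8,3,hask); (13,7,has); (13,10,has); (13,12,has); (14,3,has); (14,10,has); (14,11,has); (15,1,has); (15,11,has); (15,12,has); (16,10,has); (16,11,has); (16,12,has)


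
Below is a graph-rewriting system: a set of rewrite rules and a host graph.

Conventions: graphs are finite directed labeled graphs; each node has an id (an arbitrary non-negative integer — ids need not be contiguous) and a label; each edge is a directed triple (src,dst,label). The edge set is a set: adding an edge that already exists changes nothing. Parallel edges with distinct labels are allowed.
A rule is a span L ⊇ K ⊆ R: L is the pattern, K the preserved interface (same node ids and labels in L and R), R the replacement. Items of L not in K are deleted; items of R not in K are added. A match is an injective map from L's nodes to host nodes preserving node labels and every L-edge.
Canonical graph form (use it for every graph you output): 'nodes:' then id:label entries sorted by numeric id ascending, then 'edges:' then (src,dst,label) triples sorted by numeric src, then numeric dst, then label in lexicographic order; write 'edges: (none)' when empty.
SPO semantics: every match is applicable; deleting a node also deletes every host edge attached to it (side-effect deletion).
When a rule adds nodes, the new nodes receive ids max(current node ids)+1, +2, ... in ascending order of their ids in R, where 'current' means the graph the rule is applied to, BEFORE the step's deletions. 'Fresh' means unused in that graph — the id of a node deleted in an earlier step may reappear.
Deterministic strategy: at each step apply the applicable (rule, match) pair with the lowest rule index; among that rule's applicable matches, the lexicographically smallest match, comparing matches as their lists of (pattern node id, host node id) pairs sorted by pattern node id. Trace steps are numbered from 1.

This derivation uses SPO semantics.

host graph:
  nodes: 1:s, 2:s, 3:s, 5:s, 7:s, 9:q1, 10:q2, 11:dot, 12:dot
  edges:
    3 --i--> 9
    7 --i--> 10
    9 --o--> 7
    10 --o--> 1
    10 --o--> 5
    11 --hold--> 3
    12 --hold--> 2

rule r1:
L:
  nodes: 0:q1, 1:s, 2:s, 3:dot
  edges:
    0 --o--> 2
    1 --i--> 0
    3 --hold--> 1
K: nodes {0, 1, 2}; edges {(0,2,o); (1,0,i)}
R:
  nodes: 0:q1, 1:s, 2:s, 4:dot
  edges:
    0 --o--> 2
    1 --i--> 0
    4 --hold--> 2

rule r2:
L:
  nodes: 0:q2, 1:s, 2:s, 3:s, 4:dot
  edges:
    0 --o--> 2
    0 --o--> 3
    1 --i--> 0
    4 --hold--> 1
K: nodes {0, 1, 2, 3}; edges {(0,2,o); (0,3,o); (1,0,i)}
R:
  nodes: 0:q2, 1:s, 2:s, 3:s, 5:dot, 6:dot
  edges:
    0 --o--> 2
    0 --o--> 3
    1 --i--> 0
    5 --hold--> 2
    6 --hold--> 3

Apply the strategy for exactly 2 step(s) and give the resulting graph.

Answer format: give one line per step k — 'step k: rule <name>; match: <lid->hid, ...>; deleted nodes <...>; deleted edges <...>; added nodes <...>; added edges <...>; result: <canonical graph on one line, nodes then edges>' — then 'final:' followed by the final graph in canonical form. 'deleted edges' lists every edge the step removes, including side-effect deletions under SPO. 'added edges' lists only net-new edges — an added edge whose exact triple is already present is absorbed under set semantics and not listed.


step 1: rule r1; match: 0->9, 1->3, 2->7, 3->11; deleted nodes 11; deleted edges (11,3,hold); added nodes 13; added edges (13,7,hold); result: nodes: 1:s, 2:s, 3:s, 5:s, 7:s, 9:q1, 10:q2, 12:dot, 13:dot edges: (3,9,i); (7,10,i); (9,7,o); (10,1,o); (10,5,o); (12,2,hold); (13,7,hold)
step 2: rule r2; match: 0->10, 1->7, 2->1, 3->5, 4->13; deleted nodes 13; deleted edges (13,7,hold); added nodes 14, 15; added edges (14,1,hold); (15,5,hold); result: nodes: 1:s, 2:s, 3:s, 5:s, 7:s, 9:q1, 10:q2, 12:dot, 14:dot, 15:dot edges: (3,9,i); (7,10,i); (9,7,o); (10,1,o); (10,5,o); (12,2,hold); (14,1,hold); (15,5,hold)
final:
nodes: 1:s, 2:s, 3:s, 5:s, 7:s, 9:q1, 10:q2, 12:dot, 14:dot, 15:dot
edges: (3,9,i); (7,10,i); (9,7,o); (10,1,o); (10,5,o); (12,2,hold); (14,1,hold); (15,5,hold)


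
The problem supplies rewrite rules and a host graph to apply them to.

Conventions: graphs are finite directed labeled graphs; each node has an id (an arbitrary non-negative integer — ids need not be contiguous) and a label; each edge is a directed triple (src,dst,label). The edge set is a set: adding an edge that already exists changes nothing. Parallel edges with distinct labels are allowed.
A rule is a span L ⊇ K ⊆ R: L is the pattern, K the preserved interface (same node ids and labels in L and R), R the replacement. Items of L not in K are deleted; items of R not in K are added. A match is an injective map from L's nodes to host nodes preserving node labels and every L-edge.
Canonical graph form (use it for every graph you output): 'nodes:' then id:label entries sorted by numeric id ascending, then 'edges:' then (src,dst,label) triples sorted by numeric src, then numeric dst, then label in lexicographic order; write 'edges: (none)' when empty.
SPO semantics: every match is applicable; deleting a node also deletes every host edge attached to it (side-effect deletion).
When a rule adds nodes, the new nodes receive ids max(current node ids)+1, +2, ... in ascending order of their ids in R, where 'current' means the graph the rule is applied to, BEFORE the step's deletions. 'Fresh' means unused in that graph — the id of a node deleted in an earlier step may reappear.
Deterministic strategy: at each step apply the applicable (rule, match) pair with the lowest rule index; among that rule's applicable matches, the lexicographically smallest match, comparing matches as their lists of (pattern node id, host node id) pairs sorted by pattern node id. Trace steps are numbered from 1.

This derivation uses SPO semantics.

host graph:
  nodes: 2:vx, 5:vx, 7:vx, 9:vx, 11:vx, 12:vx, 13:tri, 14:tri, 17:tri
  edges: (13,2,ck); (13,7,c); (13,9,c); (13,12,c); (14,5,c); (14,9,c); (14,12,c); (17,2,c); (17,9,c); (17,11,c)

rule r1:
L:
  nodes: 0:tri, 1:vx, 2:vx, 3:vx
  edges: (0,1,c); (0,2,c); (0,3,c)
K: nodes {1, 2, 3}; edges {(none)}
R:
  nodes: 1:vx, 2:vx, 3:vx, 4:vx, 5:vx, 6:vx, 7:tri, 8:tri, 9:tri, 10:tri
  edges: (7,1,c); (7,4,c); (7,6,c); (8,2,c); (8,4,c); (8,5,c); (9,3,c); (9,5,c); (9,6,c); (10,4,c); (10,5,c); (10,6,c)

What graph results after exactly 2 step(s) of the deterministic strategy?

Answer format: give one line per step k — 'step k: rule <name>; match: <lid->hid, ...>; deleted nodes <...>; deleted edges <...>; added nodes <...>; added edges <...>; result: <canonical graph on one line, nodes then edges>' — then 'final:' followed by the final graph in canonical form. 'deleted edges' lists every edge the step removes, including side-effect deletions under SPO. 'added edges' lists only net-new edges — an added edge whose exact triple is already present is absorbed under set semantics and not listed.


step 1: rule r1; match: 0->13, 1->7, 2->9, 3->12; deleted nodes 13; deleted edges (13,2,ck); (13,7,c); (13,9,c); (13,12,c); added nodes 18, 19, 20, 21, 22, 23, 24; added edges (21,7,c); (21,18,c); (21,20,c); (22,9,c); (22,18,c); (22,19,c); (23,12,c); (23,19,c); (23,20,c); (24,18,c); (24,19,c); (24,20,c); result: nodes: 2:vx, 5:vx, 7:vx, 9:vx, 11:vx, 12:vx, 14:tri, 17:tri, 18:vx, 19:vx, 20:vx, 21:tri, 22:tri, 23:tri, 24:tri edges: (14,5,c); (14,9,c); (14,12,c); (17,2,c); (17,9,c); (17,11,c); (21,7,c); (21,18,c); (21,20,c); (22,9,c); (22,18,c); (22,19,c); (23,12,c); (23,19,c); (23,20,c); (24,18,c); (24,19,c); (24,20,c)
step 2: rule r1; match: 0->14, 1->5, 2->9, 3->12; deleted nodes 14; deleted edges (14,5,c); (14,9,c); (14,12,c); added nodes 25, 26, 27, 28, 29, 30, 31; added edges (28,5,c); (28,25,c); (28,27,c); (29,9,c); (29,25,c); (29,26,c); (30,12,c); (30,26,c); (30,27,c); (31,25,c); (31,26,c); (31,27,c); result: nodes: 2:vx, 5:vx, 7:vx, 9:vx, 11:vx, 12:vx, 17:tri, 18:vx, 19:vx, 20:vx, 21:tri, 22:tri, 23:tri, 24:tri, 25:vx, 26:vx, 27:vx, 28:tri, 29:tri, 30:tri, 31:tri edges: (17,2,c); (17,9,c); (17,11,c); (21,7,c); (21,18,c); (21,20,c); (22,9,c); (22,18,c); (22,19,c); (23,12,c); (23,19,c); (23,20,c); (24,18,c); (24,19,c); (24,20,c); (28,5,c); (28,25,c); (28,27,c); (29,9,c); (29,25,c); (29,26,c); (30,12,c); (30,26,c); (30,27,c); (31,25,c); (31,26,c); (31,27,c)
final:
nodes: 2:vx, 5:vx, 7:vx, 9:vx, 11:vx, 12:vx, 17:tri, 18:vx, 19:vx, 20:vx, 21:tri, 22:tri, 23:tri, 24:tri, 25:vx, 26:vx, 27:vx, 28:tri, 29:tri, 30:tri, 31:tri
edges: (17,2,c); (17,9,c); (17,11,c); (21,7,c); (21,18,c); (21,20,c); (22,9,c); (22,18,c); (22,19,c); (23,12,c); (23,19,c); (23,20,c); (24,18,c); (24,19,c); (24,20,c); (28,5,c); (28,25,c); (28,27,c); (29,9,c); (29,25,c); (29,26,c); (30,12,c); (30,26,c); (30,27,c); (31,25,c); (31,26,c); (31,27,c)


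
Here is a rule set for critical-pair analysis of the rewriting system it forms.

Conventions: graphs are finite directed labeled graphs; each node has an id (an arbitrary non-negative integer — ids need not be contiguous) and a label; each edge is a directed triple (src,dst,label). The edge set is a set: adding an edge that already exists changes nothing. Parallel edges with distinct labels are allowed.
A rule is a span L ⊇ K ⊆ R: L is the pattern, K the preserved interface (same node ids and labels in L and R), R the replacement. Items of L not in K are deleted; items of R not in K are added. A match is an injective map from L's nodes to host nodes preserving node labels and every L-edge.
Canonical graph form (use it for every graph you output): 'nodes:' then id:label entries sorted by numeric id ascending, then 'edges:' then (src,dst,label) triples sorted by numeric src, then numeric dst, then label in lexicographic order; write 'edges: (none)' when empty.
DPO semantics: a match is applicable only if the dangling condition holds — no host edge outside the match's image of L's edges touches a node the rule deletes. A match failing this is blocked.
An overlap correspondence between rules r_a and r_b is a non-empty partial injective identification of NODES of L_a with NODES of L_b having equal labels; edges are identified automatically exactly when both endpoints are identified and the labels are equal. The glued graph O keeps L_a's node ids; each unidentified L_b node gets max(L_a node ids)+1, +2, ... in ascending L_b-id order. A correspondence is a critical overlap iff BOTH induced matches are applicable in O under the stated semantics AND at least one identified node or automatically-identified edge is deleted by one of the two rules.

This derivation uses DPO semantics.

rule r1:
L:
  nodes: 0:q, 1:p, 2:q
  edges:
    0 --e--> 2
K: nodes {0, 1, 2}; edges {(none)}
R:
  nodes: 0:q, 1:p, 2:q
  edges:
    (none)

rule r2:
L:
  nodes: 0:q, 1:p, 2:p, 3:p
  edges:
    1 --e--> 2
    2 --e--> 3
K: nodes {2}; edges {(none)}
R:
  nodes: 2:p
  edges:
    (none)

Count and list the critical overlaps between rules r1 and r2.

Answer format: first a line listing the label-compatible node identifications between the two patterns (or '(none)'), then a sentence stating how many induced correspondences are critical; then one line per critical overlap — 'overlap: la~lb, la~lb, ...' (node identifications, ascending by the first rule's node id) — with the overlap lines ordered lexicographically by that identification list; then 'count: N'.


label-compatible node identifications between L(r1) and L(r2): 0~0, 1~1, 1~2, 1~3, 2~0
2 of the induced correspondences are critical overlaps of r1 and r2.
overlap: 1~1
overlap: 1~3
count: 2


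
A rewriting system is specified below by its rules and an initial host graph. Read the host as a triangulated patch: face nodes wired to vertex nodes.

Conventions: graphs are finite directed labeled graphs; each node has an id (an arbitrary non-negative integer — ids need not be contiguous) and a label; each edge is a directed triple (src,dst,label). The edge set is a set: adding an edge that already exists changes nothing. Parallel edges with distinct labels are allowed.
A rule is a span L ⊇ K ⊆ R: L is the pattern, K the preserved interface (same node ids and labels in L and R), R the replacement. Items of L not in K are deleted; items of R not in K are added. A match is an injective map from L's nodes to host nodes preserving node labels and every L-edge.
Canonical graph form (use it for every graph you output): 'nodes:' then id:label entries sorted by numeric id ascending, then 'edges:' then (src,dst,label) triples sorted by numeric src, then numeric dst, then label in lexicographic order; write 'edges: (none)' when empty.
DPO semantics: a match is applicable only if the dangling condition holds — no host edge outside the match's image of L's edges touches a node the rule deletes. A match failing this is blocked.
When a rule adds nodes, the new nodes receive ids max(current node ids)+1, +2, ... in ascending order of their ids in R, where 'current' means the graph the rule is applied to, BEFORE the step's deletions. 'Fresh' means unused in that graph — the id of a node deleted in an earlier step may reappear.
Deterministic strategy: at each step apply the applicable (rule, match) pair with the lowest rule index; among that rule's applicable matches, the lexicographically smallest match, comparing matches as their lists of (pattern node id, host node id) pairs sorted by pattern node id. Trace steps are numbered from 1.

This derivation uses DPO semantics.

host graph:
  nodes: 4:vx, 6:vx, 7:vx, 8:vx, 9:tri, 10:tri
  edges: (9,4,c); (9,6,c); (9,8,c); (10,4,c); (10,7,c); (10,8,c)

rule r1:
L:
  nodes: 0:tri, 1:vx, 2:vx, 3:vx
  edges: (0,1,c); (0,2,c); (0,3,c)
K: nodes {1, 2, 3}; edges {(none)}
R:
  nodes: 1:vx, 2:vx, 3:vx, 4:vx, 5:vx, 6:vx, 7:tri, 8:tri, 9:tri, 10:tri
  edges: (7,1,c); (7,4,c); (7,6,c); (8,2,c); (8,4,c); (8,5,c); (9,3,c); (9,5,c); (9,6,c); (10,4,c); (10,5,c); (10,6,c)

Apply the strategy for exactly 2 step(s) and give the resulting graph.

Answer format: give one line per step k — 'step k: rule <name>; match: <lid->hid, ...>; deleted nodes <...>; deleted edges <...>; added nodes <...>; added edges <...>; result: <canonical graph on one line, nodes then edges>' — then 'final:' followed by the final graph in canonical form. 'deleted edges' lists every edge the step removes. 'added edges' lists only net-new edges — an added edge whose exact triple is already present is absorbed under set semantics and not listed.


step 1: rule r1; match: 0->9, 1->4, 2->6, 3->8; deleted nodes 9; deleted edges (9,4,c); (9,6,c); (9,8,c); added nodes 11, 12, 13, 14, 15, 16, 17; added edges (14,4,c); (14,11,c); (14,13,c); (15,6,c); (15,11,c); (15,12,c); (16,8,c); (16,12,c); (16,13,c); (17,11,c); (17,12,c); (17,13,c); result: nodes: 4:vx, 6:vx, 7:vx, 8:vx, 10:tri, 11:vx, 12:vx, 13:vx, 14:tri, 15:tri, 16:tri, 17:tri edges: (10,4,c); (10,7,c); (10,8,c); (14,4,c); (14,11,c); (14,13,c); (15,6,c); (15,11,c); (15,12,c); (16,8,c); (16,12,c); (16,13,c); (17,11,c); (17,12,c); (17,13,c)
step 2: rule r1; match: 0->10, 1->4, 2->7, 3->8; deleted nodes 10; deleted edges (10,4,c); (10,7,c); (10,8,c); added nodes 18, 19, 20, 21, 22, 23, 24; added edges (21,4,c); (21,18,c); (21,20,c); (22,7,c); (22,18,c); (22,19,c); (23,8,c); (23,19,c); (23,20,c); (24,18,c); (24,19,c); (24,20,c); result: nodes: 4:vx, 6:vx, 7:vx, 8:vx, 11:vx, 12:vx, 13:vx, 14:tri, 15:tri, 16:tri, 17:tri, 18:vx, 19:vx, 20:vx, 21:tri, 22:tri, 23:tri, 24:tri edges: (14,4,c); (14,11,c); (14,13,c); (15,6,c); (15,11,c); (15,12,c); (16,8,c); (16,12,c); (16,13,c); (17,11,c); (17,12,c); (17,13,c); (21,4,c); (21,18,c); (21,20,c); (22,7,c); (22,18,c); (22,19,c); (23,8,c); (23,19,c); (23,20,c); (24,18,c); (24,19,c); (24,20,c)
final:
nodes: 4:vx, 6:vx, 7:vx, 8:vx, 11:vx, 12:vx, 13:vx, 14:tri, 15:tri, 16:tri, 17:tri, 18:vx, 19:vx, 20:vx, 21:tri, 22:tri, 23:tri, 24:tri
edges: (14,4,c); (14,11,c); (14,13,c); (15,6,c); (15,11,c); (15,12,c); (16,8,c); (16,12,c); (16,13,c); (17,11,c); (17,12,c); (17,13,c); (21,4,c); (21,18,c); (21,20,c); (22,7,c); (22,18,c); (22,19,c); (23,8,c); (23,19,c); (23,20,c); (24,18,c); (24,19,c); (24,20,c)


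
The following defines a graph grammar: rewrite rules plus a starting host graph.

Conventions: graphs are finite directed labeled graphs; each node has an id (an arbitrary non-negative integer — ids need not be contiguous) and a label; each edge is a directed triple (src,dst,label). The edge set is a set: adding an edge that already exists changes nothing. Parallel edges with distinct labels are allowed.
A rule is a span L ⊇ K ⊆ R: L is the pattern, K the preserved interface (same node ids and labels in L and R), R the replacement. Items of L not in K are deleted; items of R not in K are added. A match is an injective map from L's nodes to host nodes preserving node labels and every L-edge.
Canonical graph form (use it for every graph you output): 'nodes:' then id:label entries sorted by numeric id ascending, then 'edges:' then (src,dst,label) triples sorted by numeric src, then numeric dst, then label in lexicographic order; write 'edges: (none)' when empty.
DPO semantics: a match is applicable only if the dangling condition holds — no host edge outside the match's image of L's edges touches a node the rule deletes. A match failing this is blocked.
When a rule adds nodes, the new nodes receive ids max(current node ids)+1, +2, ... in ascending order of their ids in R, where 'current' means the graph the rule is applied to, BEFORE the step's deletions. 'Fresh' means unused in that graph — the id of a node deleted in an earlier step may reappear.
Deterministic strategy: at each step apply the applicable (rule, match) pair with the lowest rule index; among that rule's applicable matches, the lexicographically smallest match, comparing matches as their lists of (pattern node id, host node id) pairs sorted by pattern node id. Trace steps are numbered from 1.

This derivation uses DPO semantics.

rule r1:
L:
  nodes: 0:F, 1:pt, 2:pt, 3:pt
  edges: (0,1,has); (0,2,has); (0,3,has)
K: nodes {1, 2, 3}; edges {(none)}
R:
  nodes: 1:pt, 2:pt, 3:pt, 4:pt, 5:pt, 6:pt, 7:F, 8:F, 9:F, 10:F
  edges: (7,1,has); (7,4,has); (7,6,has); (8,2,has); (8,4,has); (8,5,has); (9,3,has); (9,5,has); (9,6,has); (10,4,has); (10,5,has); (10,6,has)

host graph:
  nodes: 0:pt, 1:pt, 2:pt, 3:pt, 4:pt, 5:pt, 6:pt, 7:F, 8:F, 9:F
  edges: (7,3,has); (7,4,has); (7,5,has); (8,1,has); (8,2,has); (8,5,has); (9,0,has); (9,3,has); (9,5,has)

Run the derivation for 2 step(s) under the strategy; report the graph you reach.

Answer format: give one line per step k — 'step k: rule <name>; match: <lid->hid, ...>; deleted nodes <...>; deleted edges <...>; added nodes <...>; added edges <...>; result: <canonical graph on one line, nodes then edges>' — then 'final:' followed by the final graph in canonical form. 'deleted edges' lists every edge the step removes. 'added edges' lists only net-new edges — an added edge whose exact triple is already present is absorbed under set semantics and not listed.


step 1: rule r1; match: 0->7, 1->3, 2->4, 3->5; deleted nodes 7; deleted edges (7,3,has); (7,4,has); (7,5,has); added nodes 10, 11, 12, 13, 14, 15, 16; added edges (13,3,has); (13,10,has); (13,12,has); (14,4,has); (14,10,has); (14,11,has); (15,5,has); (15,11,has); (15,12,has); (16,10,has); (16,11,has); (16,12,has); result: nodes: 0:pt, 1:pt, 2:pt, 3:pt, 4:pt, 5:pt, 6:pt, 8:F, 9:F, 10:pt, 11:pt, 12:pt, 13:F, 14:F, 15:F, 16:F edges: (8,1,has); (8,2,has); (8,5,has); (9,0,has); (9,3,has); (9,5,has); (13,3,has); (13,10,has); (13,12,has); (14,4,has); (14,10,has); (14,11,has); (15,5,has); (15,11,has); (15,12,has); (16,10,has); (16,11,has); (16,12,has)
step 2: rule r1; match: 0->8, 1->1, 2->2, 3->5; deleted nodes 8; deleted edges (8,1,has); (8,2,has); (8,5,has); added nodes 17, 18, 19, 20, 21, 22, 23; added edges (20,1,has); (20,17,has); (20,19,has); (21,2,has); (21,17,has); (21,18,has); (22,5,has); (22,18,has); (22,19,has); (23,17,has); (23,18,has); (23,19,has); result: nodes: 0:pt, 1:pt, 2:pt, 3:pt, 4:pt, 5:pt, 6:pt, 9:F, 10:pt, 11:pt, 12:pt, 13:F, 14:F, 15:F, 16:F, 17:pt, 18:pt, 19:pt, 20:F, 21:F, 22:F, 23:F edges: (9,0,has); (9,3,has); (9,5,has); (13,3,has); (13,10,has); (13,12,has); (14,4,has); (14,10,has); (14,11,has); (15,5,has); (15,11,has); (15,12,has); (16,10,has); (16,11,has); (16,12,has); (20,1,has); (20,17,has); (20,19,has); (21,2,has); (21,17,has); (21,18,has); (22,5,has); (22,18,has); (22,19,has); (23,17,has); (23,18,has); (23,19,has)
final:
nodes: 0:pt, 1:pt, 2:pt, 3:pt, 4:pt, 5:pt, 6:pt, 9:F, 10:pt, 11:pt, 12:pt, 13:F, 14:F, 15:F, 16:F, 17:pt, 18:pt, 19:pt, 20:F, 21:F, 22:F, 23:F
edges: (9,0,has); (9,3,has); (9,5,has); (13,3,has); (13,10,has); (13,12,has); (14,4,has); (14,10,has); (14,11,has); (15,5,has); (15,11,has); (15,12,has); (16,10,has); (16,11,has); (16,12,has); (20,1,has); (20,17,has); (20,19,has); (21,2,has); (21,17,has); (21,18,has); (22,5,has); (22,18,has); (22,19,has); (23,17,has); (23,18,has); (23,19,has)


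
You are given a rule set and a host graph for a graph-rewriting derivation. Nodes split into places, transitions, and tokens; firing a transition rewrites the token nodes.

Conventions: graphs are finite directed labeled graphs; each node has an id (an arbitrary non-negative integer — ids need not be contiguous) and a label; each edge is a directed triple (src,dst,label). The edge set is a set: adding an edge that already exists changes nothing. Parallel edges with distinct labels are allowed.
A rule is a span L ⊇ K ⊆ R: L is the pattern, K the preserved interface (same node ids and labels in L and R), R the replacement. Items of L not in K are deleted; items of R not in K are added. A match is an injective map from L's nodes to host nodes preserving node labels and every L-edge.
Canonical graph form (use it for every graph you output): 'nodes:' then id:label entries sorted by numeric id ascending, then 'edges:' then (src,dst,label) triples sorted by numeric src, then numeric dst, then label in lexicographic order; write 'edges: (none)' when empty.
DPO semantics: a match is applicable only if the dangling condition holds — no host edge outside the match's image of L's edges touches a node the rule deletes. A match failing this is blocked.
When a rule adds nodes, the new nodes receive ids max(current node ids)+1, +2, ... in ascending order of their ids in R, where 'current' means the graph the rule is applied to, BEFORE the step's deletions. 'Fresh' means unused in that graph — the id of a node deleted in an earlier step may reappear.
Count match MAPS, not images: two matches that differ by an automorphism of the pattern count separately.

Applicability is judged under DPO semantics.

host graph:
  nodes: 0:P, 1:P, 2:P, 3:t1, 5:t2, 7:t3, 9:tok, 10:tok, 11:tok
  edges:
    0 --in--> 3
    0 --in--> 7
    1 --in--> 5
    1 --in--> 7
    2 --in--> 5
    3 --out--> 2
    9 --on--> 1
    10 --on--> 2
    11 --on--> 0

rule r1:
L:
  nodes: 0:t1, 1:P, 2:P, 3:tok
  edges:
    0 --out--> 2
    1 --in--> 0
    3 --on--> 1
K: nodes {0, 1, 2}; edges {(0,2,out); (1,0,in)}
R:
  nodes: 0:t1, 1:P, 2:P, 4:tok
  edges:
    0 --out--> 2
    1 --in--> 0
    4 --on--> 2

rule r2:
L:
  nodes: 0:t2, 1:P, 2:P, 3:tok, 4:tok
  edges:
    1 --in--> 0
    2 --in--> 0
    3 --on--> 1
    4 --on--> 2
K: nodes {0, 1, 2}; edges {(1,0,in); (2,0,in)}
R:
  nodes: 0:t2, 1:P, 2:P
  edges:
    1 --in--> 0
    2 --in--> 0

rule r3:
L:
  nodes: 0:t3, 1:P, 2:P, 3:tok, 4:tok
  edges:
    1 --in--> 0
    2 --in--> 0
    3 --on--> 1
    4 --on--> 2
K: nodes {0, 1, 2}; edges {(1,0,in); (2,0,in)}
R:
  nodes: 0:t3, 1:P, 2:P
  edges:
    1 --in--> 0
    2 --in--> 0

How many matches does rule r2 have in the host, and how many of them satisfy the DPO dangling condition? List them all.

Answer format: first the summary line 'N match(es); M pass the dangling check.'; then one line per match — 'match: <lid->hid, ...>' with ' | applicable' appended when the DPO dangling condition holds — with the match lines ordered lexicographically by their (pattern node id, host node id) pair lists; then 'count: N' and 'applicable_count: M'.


2 match(es); 2 pass the dangling check.
match: 0->5, 1->1, 2->2, 3->9, 4->10 | applicable
match: 0->5, 1->2, 2->1, 3->10, 4->9 | applicable
count: 2
applicable_count: 2


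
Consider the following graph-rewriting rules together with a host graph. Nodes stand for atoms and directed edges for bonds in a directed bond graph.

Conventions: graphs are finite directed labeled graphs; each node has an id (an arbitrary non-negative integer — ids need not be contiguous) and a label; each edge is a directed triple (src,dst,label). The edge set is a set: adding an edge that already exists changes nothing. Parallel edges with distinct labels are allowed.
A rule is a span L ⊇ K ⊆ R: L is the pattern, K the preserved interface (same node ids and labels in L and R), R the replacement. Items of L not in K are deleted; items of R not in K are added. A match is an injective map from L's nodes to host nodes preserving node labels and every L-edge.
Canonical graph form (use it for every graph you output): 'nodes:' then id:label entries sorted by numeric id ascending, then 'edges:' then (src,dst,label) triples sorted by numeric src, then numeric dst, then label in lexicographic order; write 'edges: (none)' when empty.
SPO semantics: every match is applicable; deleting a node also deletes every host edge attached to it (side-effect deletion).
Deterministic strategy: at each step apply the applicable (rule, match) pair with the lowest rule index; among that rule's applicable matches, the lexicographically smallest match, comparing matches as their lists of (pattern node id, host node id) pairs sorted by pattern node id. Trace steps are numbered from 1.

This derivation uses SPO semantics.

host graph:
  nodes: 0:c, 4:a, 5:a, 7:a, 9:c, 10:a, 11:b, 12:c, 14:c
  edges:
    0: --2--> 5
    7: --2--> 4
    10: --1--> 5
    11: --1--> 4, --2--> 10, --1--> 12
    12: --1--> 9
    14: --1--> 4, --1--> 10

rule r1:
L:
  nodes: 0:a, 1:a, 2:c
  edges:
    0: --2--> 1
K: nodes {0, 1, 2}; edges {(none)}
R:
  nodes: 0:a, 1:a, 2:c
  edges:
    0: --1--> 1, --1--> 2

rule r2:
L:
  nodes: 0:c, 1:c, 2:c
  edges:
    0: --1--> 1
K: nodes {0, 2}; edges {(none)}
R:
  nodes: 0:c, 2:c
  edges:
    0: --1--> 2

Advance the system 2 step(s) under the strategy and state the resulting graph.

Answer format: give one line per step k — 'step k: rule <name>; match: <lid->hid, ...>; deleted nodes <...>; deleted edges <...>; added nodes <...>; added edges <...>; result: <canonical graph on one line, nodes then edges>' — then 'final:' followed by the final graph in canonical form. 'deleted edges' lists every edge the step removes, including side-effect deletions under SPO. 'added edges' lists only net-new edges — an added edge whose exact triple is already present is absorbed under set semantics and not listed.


step 1: rule r1; match: 0->7, 1->4, 2->0; deleted nodes (none); deleted edges (7,4,2); added nodes (none); added edges (7,0,1); (7,4,1); result: nodes: 0:c, 4:a, 5:a, 7:a, 9:c, 10:a, 11:b, 12:c, 14:c edges: (0,5,2); (7,0,1); (7,4,1); (10,5,1); (11,4,1); (11,10,2); (11,12,1); (12,9,1); (14,4,1); (14,10,1)
step 2: rule r2; match: 0->12, 1->9, 2->0; deleted nodes 9; deleted edges (12,9,1); added nodes (none); added edges (12,0,1); result: nodes: 0:c, 4:a, 5:a, 7:a, 10:a, 11:b, 12:c, 14:c edges: (0,5,2); (7,0,1); (7,4,1); (10,5,1); (11,4,1); (11,10,2); (11,12,1); (12,0,1); (14,4,1); (14,10,1)
final:
nodes: 0:c, 4:a, 5:a, 7:a, 10:a, 11:b, 12:c, 14:c
edges: (0,5,2); (7,0,1); (7,4,1); (10,5,1); (11,4,1); (11,10,2); (11,12,1); (12,0,1); (14,4,1); (14,10,1)


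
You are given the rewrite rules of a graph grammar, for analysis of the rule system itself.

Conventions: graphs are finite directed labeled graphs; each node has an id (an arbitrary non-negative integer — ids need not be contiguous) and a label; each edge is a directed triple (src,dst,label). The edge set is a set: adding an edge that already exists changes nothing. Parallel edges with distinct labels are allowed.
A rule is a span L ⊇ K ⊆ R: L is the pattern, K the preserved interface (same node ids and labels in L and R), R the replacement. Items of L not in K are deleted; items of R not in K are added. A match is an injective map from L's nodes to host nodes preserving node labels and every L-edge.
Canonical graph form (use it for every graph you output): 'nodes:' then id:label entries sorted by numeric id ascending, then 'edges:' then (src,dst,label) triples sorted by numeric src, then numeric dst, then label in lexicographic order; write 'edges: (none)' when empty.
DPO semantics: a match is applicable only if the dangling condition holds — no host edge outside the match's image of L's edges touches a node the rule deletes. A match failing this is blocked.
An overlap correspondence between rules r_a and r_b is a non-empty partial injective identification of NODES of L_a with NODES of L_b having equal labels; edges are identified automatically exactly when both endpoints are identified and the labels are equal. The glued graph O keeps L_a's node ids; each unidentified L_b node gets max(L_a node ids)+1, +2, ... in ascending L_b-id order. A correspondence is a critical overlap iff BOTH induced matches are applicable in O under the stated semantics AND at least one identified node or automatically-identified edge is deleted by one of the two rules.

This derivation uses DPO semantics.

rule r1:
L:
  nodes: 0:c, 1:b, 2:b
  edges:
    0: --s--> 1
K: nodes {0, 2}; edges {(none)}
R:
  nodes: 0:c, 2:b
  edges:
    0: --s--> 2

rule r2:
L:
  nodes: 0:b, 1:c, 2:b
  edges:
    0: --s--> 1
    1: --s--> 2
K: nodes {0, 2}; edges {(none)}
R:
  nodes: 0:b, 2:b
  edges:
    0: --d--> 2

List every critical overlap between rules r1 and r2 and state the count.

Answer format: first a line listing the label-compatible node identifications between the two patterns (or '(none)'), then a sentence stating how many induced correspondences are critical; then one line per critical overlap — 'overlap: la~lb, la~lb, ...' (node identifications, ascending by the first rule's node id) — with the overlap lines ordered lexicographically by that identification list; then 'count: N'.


label-compatible node identifications between L(r1) and L(r2): 0~1, 1~0, 1~2, 2~0, 2~2
2 of the induced correspondences are critical overlaps of r1 and r2.
overlap: 0~1, 1~2
overlap: 0~1, 1~2, 2~0
count: 2


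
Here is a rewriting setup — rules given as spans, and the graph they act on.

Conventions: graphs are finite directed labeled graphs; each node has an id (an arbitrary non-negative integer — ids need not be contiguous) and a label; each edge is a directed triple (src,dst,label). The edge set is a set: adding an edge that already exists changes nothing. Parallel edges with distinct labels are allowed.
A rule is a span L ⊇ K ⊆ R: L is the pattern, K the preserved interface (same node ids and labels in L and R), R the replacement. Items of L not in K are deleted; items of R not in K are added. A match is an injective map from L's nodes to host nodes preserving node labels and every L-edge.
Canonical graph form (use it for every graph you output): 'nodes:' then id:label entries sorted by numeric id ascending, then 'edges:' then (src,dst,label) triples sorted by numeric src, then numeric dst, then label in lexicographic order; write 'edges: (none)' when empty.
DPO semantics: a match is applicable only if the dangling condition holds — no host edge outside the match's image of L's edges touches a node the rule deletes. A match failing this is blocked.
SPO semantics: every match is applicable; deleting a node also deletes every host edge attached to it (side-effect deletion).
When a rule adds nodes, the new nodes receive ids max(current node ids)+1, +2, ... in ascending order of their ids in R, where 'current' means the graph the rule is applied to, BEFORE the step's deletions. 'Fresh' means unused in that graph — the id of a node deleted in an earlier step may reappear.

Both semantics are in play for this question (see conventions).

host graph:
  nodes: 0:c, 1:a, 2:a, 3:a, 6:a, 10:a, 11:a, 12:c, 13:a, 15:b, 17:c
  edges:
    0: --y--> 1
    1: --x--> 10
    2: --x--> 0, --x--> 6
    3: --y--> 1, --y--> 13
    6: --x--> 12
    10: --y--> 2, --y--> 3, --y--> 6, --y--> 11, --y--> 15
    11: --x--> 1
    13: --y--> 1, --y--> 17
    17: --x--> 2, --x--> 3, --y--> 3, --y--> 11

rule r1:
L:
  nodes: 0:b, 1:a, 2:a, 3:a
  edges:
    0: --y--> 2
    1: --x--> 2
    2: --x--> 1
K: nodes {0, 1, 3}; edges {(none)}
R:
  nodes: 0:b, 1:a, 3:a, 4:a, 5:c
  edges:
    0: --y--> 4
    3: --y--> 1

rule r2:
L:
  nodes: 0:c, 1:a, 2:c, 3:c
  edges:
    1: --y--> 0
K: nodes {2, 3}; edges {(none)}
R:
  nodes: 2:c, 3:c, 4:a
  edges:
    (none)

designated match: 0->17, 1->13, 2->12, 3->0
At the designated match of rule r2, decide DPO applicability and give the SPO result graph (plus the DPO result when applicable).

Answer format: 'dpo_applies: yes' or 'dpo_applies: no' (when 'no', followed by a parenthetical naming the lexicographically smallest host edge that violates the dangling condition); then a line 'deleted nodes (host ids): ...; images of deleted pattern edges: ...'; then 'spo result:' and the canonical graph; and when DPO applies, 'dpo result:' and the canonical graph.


dpo_applies: no
(the rule deletes node 13, which keeps host edge (3,13,y) outside the match image — the dangling condition fails, DPO blocks; SPO proceeds and side-deletes such edges)
deleted nodes (host ids): 13, 17; images of deleted pattern edges: (13,17,y)
spo result:
nodes: 0:c, 1:a, 2:a, 3:a, 6:a, 10:a, 11:a, 12:c, 15:b, 18:a
edges: (0,1,y); (1,10,x); (2,0,x); (2,6,x); (3,1,y); (6,12,x); (10,2,y); (10,3,y); (10,6,y); (10,11,y); (10,15,y); (11,1,x)


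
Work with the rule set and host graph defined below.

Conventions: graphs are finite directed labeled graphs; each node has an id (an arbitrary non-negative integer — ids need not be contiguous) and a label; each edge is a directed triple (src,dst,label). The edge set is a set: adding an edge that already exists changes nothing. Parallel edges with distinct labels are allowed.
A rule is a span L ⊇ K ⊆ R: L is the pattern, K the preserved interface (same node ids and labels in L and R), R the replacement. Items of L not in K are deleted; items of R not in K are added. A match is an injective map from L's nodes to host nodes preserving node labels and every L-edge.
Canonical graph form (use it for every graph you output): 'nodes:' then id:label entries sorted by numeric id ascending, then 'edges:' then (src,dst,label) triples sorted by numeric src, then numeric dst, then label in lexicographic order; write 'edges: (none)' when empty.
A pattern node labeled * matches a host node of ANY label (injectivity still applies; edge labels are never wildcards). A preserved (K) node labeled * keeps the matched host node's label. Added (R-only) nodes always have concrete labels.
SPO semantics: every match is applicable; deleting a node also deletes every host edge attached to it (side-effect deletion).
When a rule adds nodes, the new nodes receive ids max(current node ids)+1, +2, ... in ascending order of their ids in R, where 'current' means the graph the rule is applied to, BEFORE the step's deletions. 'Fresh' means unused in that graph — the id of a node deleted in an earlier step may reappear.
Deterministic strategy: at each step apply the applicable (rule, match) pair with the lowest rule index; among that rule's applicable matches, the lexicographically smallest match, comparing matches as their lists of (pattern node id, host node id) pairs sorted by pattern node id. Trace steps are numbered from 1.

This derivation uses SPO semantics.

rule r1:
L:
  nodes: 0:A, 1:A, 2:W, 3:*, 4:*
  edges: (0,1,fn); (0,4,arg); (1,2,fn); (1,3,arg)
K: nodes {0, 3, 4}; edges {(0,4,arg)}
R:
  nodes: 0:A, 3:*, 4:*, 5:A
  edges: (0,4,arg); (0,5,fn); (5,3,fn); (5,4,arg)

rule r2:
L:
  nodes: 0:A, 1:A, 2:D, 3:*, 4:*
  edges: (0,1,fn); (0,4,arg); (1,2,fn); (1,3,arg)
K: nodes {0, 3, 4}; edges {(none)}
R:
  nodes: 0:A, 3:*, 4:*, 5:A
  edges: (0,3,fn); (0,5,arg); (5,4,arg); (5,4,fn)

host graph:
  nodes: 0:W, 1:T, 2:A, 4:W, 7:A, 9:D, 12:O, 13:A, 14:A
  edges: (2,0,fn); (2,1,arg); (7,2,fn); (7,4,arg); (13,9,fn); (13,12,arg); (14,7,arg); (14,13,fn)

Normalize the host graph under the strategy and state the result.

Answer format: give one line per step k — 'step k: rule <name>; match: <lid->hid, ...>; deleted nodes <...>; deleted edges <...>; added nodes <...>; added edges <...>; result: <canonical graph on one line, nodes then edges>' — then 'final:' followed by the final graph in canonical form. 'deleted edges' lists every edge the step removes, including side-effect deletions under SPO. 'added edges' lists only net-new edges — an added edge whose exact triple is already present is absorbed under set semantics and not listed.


step 1: rule r1; match: 0->7, 1->2, 2->0, 3->1, 4->4; deleted nodes 0, 2; deleted edges (2,0,fn); (2,1,arg); (7,2,fn); added nodes 15; added edges (7,15,fn); (15,1,fn); (15,4,arg); result: nodes: 1:T, 4:W, 7:A, 9:D, 12:O, 13:A, 14:A, 15:A edges: (7,4,arg); (7,15,fn); (13,9,fn); (13,12,arg); (14,7,arg); (14,13,fn); (15,1,fn); (15,4,arg)
step 2: rule r2; match: 0->14, 1->13, 2->9, 3->12, 4->7; deleted nodes 9, 13; deleted edges (13,9,fn); (13,12,arg); (14,7,arg); (14,13,fn); added nodes 16; added edges (14,12,fn); (14,16,arg); (16,7,arg); (16,7,fn); result: nodes: 1:T, 4:W, 7:A, 12:O, 14:A, 15:A, 16:A edges: (7,4,arg); (7,15,fn); (14,12,fn); (14,16,arg); (15,1,fn); (15,4,arg); (16,7,arg); (16,7,fn)
final:
nodes: 1:T, 4:W, 7:A, 12:O, 14:A, 15:A, 16:A
edges: (7,4,arg); (7,15,fn); (14,12,fn); (14,16,arg); (15,1,fn); (15,4,arg); (16,7,arg); (16,7,fn)
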